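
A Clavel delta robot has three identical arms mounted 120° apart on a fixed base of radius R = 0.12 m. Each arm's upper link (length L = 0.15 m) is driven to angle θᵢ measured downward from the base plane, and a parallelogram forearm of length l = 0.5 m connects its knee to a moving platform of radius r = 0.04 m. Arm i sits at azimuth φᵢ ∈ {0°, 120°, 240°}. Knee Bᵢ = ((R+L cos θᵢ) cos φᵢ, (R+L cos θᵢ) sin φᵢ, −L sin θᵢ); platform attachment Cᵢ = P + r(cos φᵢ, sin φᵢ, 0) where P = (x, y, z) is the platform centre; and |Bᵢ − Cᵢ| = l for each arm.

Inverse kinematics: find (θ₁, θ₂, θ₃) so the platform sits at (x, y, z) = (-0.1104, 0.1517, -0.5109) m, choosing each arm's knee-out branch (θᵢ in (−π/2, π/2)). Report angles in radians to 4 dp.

θ₁ = 0.9599, θ₂ = 0.0877, θ₃ = 0.8728

rotate P by −φ1: (-0.1104, 0.1517, -0.5109)
  A cos θ + B sin θ = C:  0.1904·cos θ + -0.5109·sin θ = -0.3093
  √(A²+B²)=0.5452;  θ1 = -1.2141+2.1740 ≈ 0.9599
arm 2 (φ=120.0°): x'=0.1866, y'=0.0198
  A cos θ + B sin θ = C:  -0.1066·cos θ + -0.5109·sin θ = -0.1509
  γ=atan2(-0.5109,-0.1066)=-1.7765;  ψ=arccos(-0.2891)=1.8641;  θ2=γ+ψ≈0.0877
arm 3 (φ=240.0°): x'=-0.0762, y'=-0.1715
  A=0.1562, B=-0.5109, C=(l²−L²−A²−y'²−z²)/(2L)=-0.2910
  θ3 = atan2(B,A) + arccos(C/0.5342) = 0.8728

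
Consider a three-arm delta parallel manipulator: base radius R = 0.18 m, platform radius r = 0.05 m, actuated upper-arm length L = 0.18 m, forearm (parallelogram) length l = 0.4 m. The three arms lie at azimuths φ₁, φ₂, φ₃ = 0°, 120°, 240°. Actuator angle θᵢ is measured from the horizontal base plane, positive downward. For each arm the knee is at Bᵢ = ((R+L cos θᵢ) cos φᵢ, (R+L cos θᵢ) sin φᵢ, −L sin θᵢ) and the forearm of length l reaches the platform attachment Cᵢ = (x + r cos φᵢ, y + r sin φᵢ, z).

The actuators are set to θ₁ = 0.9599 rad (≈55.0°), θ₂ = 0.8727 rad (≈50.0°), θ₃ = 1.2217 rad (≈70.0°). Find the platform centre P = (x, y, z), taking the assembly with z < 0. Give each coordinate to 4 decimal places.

arm 1 at φ=0.0°: (R−r)+L cos θ1 = 0.2332;  O1 = (0.2332, 0.0000, -0.1474)
O2 = (0.2457·cos120.0°, 0.2457·sin120.0°, -0.1379) = (-0.1228, 0.2128, -0.1379)
φ3=240.0°: virtual centre (-0.0958, -0.1659, -0.1691), radius l
eliminate P² terms by subtracting sphere 1 from 2 and 3
[-0.7122 0.4256 0.0191]·P = 0.0032;  [-0.6581 -0.3318 -0.0434]·P = -0.0108
det = 0.5164;  x = 0.0069+-0.0235z,  y = 0.0191+-0.0842z
quadratic in z: (1.0076)z²+(0.3023)z+(-0.0866)=0, √Δ=0.6638 → z ∈ {-0.4794, 0.1794}; z = -0.4794 (taking z<0)
x = 0.0181, y = 0.0594

(0.0181, 0.0594, -0.4794)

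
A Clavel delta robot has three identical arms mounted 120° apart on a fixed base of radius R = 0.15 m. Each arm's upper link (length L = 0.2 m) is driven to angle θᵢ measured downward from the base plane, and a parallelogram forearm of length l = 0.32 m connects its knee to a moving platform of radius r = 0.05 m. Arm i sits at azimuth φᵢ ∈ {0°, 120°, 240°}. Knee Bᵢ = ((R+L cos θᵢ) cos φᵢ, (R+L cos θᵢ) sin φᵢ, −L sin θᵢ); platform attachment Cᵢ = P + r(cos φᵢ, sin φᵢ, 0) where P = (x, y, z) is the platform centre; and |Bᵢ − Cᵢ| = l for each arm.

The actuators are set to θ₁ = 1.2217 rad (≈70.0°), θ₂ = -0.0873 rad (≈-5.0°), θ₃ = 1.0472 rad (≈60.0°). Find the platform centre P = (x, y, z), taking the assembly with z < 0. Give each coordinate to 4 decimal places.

(-0.1110, 0.1306, -0.2731)

φ1=0.0°: virtual centre (0.1684, 0.0000, -0.1879), radius l
φ2=120.0°: virtual centre (-0.1496, 0.2591, 0.0174), radius l
centre 3 = (0.2000·cos240.0°, 0.2000·sin240.0°, -0.1732) = (-0.1000, -0.1732, -0.1732)
|centre ₂|²−|centre ₁|² = 0.0262;  |centre ₃|²−|centre ₁|² = 0.0063
plane₁₂: -0.6361x+0.5183y+0.4107z = 0.0262
det = 0.4986;  x = -0.0247+0.3160z,  y = 0.0201+-0.4047z
quadratic in z: (1.2636)z²+(0.2375)z+(-0.0294)=0, √Δ=0.4526 → z ∈ {-0.2731, 0.0851}; z = -0.2731 (taking z<0)
x = -0.1110, y = 0.1306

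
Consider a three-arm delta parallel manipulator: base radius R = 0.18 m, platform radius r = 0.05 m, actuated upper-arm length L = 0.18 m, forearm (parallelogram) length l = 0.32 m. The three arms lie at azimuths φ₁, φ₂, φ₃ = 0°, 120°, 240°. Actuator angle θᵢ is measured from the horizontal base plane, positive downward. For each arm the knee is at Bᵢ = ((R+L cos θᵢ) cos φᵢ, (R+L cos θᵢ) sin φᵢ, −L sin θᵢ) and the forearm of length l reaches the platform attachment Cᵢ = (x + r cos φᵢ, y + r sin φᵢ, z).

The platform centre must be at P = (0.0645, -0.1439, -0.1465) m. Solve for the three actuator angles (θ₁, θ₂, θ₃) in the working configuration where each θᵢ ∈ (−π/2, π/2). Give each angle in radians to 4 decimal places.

arm 1 (φ=0.0°): x'=0.0645, y'=-0.1439
  e−x'=0.0655;  (l²−L²−(e−x')²−y'²−z²)/2L = 0.0654
  √(A²+B²)=0.1605;  θ1 = -1.1504+1.1511 ≈ 0.0008
arm 2 (φ=120.0°): x'=-0.1569, y'=0.0161
  A=0.2869, B=-0.1465, C=(l²−L²−A²−y'²−z²)/(2L)=-0.0945
  √(A²+B²)=0.3221;  θ2 = -0.4722+1.8685 ≈ 1.3964
arm 3 (φ=240.0°): x'=0.0924, y'=0.1278
  A=0.0376, B=-0.1465, C=(l²−L²−A²−y'²−z²)/(2L)=0.0855
  θ3 = atan2(B,A) + arccos(C/0.1513) = -0.3495

θ₁ = 0.0008, θ₂ = 1.3964, θ₃ = -0.3495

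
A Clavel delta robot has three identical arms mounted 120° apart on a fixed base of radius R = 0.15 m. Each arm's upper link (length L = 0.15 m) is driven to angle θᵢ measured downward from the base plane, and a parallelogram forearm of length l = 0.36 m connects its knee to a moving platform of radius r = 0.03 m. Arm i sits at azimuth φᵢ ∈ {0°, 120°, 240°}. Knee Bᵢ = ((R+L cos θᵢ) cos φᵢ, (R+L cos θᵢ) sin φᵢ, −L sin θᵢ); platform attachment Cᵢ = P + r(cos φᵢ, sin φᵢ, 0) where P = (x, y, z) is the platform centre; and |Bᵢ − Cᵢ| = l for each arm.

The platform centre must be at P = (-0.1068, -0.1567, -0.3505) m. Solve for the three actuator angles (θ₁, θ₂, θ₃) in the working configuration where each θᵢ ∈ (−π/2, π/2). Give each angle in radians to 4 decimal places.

θ₁ = 1.3963, θ₂ = 1.3091, θ₃ = -0.0001

arm 1 (φ=0.0°): x'=-0.1068, y'=-0.1567
  A cos θ + B sin θ = C:  0.2268·cos θ + -0.3505·sin θ = -0.3058
  √(A²+B²)=0.4175;  θ1 = -0.9965+2.3928 ≈ 1.3963
arm 2 (φ=120.0°): x'=-0.0823, y'=0.1708
  A=0.2023, B=-0.3505, C=(l²−L²−A²−y'²−z²)/(2L)=-0.2862
  γ=atan2(-0.3505,0.2023)=-1.0473;  ψ=arccos(-0.7072)=2.3564;  θ2=γ+ψ≈1.3091
φ3=240.0° → target in arm frame (0.1891, -0.0141)
  e−x'=-0.0691;  (l²−L²−(e−x')²−y'²−z²)/2L = -0.0691
  θ3 = atan2(B,A) + arccos(C/0.3572) = -0.0001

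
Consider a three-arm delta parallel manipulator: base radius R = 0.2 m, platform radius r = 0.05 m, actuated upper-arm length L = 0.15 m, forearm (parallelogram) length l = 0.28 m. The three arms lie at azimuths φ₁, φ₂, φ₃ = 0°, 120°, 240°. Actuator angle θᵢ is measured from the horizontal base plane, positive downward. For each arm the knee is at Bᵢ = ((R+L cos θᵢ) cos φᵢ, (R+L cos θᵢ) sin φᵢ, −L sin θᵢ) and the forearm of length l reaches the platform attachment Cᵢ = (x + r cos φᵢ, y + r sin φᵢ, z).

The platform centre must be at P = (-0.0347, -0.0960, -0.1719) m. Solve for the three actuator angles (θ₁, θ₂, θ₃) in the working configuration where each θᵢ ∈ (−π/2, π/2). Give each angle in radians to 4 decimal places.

θ₁ = 1.0475, θ₂ = 1.2216, θ₃ = -0.1744

rotate P by −φ1: (-0.0347, -0.0960, -0.1719)
  A cos θ + B sin θ = C:  0.1847·cos θ + -0.1719·sin θ = -0.0566
  √(A²+B²)=0.2523;  θ1 = -0.7495+1.7970 ≈ 1.0475
arm 2 (φ=120.0°): x'=-0.0658, y'=0.0781
  e−x'=0.2158;  (l²−L²−(e−x')²−y'²−z²)/2L = -0.0877
  θ2 = atan2(B,A) + arccos(C/0.2759) = 1.2216
arm 3 (φ=240.0°): x'=0.1005, y'=0.0179
  A=0.0495, B=-0.1719, C=(l²−L²−A²−y'²−z²)/(2L)=0.0786
  √(A²+B²)=0.1789;  θ3 = -1.2904+1.1160 ≈ -0.1744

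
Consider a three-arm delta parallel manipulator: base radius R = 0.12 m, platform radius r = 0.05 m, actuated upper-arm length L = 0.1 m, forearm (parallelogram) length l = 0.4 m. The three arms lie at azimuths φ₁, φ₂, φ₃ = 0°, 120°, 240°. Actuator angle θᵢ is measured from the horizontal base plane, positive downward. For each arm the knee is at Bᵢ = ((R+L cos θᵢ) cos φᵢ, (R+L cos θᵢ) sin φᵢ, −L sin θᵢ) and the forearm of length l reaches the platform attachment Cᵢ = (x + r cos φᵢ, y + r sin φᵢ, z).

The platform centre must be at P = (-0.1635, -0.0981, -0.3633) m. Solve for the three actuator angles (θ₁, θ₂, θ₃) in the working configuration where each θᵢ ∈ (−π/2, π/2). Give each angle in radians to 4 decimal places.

rotate P by −φ1: (-0.1635, -0.0981, -0.3633)
  e−x'=0.2335;  (l²−L²−(e−x')²−y'²−z²)/2L = -0.2307
  √(A²+B²)=0.4319;  θ1 = -0.9996+2.1342 ≈ 1.1347
φ2=120.0° → target in arm frame (-0.0032, 0.1906)
  A=0.0732, B=-0.3633, C=(l²−L²−A²−y'²−z²)/(2L)=-0.1185
  √(A²+B²)=0.3706;  θ2 = -1.3720+1.8961 ≈ 0.5242
arm 3 (φ=240.0°): x'=0.1667, y'=-0.0925
  A cos θ + B sin θ = C:  -0.0967·cos θ + -0.3633·sin θ = 0.0005
  γ=atan2(-0.3633,-0.0967)=-1.8310;  ψ=arccos(0.0013)=1.5695;  θ3=γ+ψ≈-0.2614

θ₁ = 1.1347, θ₂ = 0.5242, θ₃ = -0.2614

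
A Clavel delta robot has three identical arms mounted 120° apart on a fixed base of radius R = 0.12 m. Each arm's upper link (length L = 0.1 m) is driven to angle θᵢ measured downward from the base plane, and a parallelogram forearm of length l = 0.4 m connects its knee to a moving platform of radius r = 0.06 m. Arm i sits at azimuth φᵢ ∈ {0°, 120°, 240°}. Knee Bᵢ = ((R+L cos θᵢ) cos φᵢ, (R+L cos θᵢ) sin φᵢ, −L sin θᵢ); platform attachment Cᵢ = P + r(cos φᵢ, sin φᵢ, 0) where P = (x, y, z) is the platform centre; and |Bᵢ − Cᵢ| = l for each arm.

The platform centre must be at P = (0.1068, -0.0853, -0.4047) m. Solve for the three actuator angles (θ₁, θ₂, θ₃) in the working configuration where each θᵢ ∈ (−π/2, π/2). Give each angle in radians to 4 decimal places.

θ₁ = 0.1742, θ₂ = 1.0468, θ₃ = 0.5234

rotate P by −φ1: (0.1068, -0.0853, -0.4047)
  e−x'=-0.0468;  (l²−L²−(e−x')²−y'²−z²)/2L = -0.1162
  γ=atan2(-0.4047,-0.0468)=-1.6859;  ψ=arccos(-0.2853)=1.8601;  θ1=γ+ψ≈0.1742
φ2=120.0° → target in arm frame (-0.1273, -0.0498)
  e−x'=0.1873;  (l²−L²−(e−x')²−y'²−z²)/2L = -0.2567
  γ=atan2(-0.4047,0.1873)=-1.1374;  ψ=arccos(-0.5756)=2.1842;  θ2=γ+ψ≈1.0468
arm 3 (φ=240.0°): x'=0.0205, y'=0.1351
  A cos θ + B sin θ = C:  0.0395·cos θ + -0.4047·sin θ = -0.1680
  √(A²+B²)=0.4066;  θ3 = -1.4734+1.9968 ≈ 0.5234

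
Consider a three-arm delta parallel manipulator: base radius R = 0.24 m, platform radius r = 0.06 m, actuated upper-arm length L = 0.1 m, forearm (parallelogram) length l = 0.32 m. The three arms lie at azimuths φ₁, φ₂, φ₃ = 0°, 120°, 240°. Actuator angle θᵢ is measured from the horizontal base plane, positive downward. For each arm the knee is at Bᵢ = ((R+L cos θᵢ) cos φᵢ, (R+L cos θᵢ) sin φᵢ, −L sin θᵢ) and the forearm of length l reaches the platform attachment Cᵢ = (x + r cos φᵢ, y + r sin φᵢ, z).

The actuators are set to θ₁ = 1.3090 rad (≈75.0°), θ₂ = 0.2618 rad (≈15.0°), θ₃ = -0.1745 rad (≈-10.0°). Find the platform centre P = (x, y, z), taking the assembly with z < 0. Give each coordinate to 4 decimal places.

S1 = (0.2059·cos0.0°, 0.2059·sin0.0°, -0.0966) = (0.2059, 0.0000, -0.0966)
S2 = (0.2766·cos120.0°, 0.2766·sin120.0°, -0.0259) = (-0.1383, 0.2395, -0.0259)
S3 = (0.2785·cos240.0°, 0.2785·sin240.0°, 0.0174) = (-0.1392, -0.2412, 0.0174)
eliminate P² terms by subtracting sphere 1 from 2 and 3
plane₁₂: -0.6884x+0.4791y+0.1414z = 0.0255
det = 0.6627;  x = -0.0374+0.2677z,  y = -0.0006+0.0894z
sphere 1 gives Az²+Bz+C=0 with A=1.0797, B=0.0628, C=-0.0339;  B²−4AC=0.1502;  roots -0.2086, 0.1504;  negative root z = -0.2086
x = -0.0933, y = -0.0193

(-0.0933, -0.0193, -0.2086)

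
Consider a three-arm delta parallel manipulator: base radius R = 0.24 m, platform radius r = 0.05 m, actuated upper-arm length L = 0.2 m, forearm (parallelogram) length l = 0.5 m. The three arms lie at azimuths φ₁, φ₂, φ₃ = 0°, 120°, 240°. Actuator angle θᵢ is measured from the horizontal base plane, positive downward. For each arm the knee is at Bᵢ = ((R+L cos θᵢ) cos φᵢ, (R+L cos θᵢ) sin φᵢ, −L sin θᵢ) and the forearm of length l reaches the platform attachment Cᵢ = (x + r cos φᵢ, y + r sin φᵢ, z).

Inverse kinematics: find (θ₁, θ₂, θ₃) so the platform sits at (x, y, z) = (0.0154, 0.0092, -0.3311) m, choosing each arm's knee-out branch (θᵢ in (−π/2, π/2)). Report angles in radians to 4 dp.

θ₁ = 0.0003, θ₂ = 0.0873, θ₃ = 0.1747

rotate P by −φ1: (0.0154, 0.0092, -0.3311)
  e−x'=0.1746;  (l²−L²−(e−x')²−y'²−z²)/2L = 0.1745
  γ=atan2(-0.3311,0.1746)=-1.0855;  ψ=arccos(0.4662)=1.0858;  θ1=γ+ψ≈0.0003
arm 2 (φ=120.0°): x'=0.0003, y'=-0.0179
  A=0.1897, B=-0.3311, C=(l²−L²−A²−y'²−z²)/(2L)=0.1601
  θ2 = atan2(B,A) + arccos(C/0.3816) = 0.0873
arm 3 (φ=240.0°): x'=-0.0157, y'=0.0087
  e−x'=0.2057;  (l²−L²−(e−x')²−y'²−z²)/2L = 0.1450
  θ3 = atan2(B,A) + arccos(C/0.3898) = 0.1747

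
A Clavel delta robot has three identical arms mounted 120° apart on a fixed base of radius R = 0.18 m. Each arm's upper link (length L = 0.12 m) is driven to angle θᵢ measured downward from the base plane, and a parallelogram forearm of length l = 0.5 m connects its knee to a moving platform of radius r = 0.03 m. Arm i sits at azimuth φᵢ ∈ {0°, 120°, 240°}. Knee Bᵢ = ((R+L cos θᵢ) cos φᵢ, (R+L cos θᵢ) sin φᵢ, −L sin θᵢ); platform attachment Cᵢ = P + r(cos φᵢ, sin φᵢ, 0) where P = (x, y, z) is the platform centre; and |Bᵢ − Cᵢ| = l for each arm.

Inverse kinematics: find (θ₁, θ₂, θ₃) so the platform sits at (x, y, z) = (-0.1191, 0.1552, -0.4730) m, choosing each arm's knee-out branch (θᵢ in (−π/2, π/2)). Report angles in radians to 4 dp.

θ₁ = 1.2222, θ₂ = -0.1742, θ₃ = 1.0475

φ1=0.0° → target in arm frame (-0.1191, 0.1552)
  A cos θ + B sin θ = C:  0.2691·cos θ + -0.4730·sin θ = -0.3526
  θ1 = atan2(B,A) + arccos(C/0.5442) = 1.2222
φ2=120.0° → target in arm frame (0.1940, 0.0255)
  e−x'=-0.0440;  (l²−L²−(e−x')²−y'²−z²)/2L = 0.0387
  θ2 = atan2(B,A) + arccos(C/0.4750) = -0.1742
φ3=240.0° → target in arm frame (-0.0749, -0.1807)
  e−x'=0.2249;  (l²−L²−(e−x')²−y'²−z²)/2L = -0.2973
  √(A²+B²)=0.5237;  θ3 = -1.1270+2.1745 ≈ 1.0475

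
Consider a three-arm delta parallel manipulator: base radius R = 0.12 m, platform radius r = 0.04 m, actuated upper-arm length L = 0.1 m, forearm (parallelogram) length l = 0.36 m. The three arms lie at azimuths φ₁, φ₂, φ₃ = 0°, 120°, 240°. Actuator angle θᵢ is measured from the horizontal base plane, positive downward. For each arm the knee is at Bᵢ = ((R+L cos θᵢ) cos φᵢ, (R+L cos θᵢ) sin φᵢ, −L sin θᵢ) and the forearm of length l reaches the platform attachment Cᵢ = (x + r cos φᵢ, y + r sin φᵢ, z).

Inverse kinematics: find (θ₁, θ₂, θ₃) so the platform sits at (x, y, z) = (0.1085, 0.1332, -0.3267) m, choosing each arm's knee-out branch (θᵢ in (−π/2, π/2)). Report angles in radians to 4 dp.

rotate P by −φ1: (0.1085, 0.1332, -0.3267)
  e−x'=-0.0285;  (l²−L²−(e−x')²−y'²−z²)/2L = -0.0284
  √(A²+B²)=0.3279;  θ1 = -1.6578+1.6576 ≈ -0.0002
rotate P by −φ2: (0.0611, -0.1606, -0.3267)
  A cos θ + B sin θ = C:  0.0189·cos θ + -0.3267·sin θ = -0.0664
  θ2 = atan2(B,A) + arccos(C/0.3272) = 0.2620
rotate P by −φ3: (-0.1696, 0.0274, -0.3267)
  A cos θ + B sin θ = C:  0.2496·cos θ + -0.3267·sin θ = -0.2509
  √(A²+B²)=0.4111;  θ3 = -0.9184+2.2272 ≈ 1.3089

θ₁ = -0.0002, θ₂ = 0.2620, θ₃ = 1.3089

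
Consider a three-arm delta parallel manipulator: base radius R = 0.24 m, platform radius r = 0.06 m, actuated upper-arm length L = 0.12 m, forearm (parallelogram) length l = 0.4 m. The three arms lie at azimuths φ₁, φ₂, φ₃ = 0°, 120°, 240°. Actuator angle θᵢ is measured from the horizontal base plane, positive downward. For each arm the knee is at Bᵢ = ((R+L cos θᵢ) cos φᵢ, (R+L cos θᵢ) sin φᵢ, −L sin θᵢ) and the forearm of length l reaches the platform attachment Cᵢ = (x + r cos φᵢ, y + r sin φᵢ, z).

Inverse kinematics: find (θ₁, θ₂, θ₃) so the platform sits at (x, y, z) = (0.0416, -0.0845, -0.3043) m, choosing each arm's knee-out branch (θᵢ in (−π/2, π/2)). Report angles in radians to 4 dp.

φ1=0.0° → target in arm frame (0.0416, -0.0845)
  e−x'=0.1384;  (l²−L²−(e−x')²−y'²−z²)/2L = 0.1113
  θ1 = atan2(B,A) + arccos(C/0.3343) = 0.0875
arm 2 (φ=120.0°): x'=-0.0940, y'=0.0062
  A cos θ + B sin θ = C:  0.2740·cos θ + -0.3043·sin θ = -0.0921
  γ=atan2(-0.3043,0.2740)=-0.8378;  ψ=arccos(-0.2249)=1.7976;  θ2=γ+ψ≈0.9599
arm 3 (φ=240.0°): x'=0.0524, y'=0.0783
  A=0.1276, B=-0.3043, C=(l²−L²−A²−y'²−z²)/(2L)=0.1274
  γ=atan2(-0.3043,0.1276)=-1.1737;  ψ=arccos(0.3862)=1.1743;  θ3=γ+ψ≈0.0006

θ₁ = 0.0875, θ₂ = 0.9599, θ₃ = 0.0006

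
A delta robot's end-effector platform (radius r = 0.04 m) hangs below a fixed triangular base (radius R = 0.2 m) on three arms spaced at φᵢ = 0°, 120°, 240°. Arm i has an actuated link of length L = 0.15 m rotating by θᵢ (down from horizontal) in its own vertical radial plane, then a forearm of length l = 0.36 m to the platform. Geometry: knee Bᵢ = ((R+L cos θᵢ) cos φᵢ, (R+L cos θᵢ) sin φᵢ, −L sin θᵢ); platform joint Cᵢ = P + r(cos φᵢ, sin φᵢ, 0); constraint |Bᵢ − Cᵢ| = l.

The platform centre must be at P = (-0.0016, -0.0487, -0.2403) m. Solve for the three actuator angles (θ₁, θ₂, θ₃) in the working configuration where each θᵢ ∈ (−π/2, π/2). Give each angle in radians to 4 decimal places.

θ₁ = 0.3494, θ₂ = 0.6108, θ₃ = -0.0004

rotate P by −φ1: (-0.0016, -0.0487, -0.2403)
  e−x'=0.1616;  (l²−L²−(e−x')²−y'²−z²)/2L = 0.0696
  γ=atan2(-0.2403,0.1616)=-0.9788;  ψ=arccos(0.2402)=1.3282;  θ1=γ+ψ≈0.3494
arm 2 (φ=120.0°): x'=-0.0414, y'=0.0257
  A=0.2014, B=-0.2403, C=(l²−L²−A²−y'²−z²)/(2L)=0.0271
  θ2 = atan2(B,A) + arccos(C/0.3135) = 0.6108
arm 3 (φ=240.0°): x'=0.0430, y'=0.0230
  A cos θ + B sin θ = C:  0.1170·cos θ + -0.2403·sin θ = 0.1171
  γ=atan2(-0.2403,0.1170)=-1.1176;  ψ=arccos(0.4382)=1.1172;  θ3=γ+ψ≈-0.0004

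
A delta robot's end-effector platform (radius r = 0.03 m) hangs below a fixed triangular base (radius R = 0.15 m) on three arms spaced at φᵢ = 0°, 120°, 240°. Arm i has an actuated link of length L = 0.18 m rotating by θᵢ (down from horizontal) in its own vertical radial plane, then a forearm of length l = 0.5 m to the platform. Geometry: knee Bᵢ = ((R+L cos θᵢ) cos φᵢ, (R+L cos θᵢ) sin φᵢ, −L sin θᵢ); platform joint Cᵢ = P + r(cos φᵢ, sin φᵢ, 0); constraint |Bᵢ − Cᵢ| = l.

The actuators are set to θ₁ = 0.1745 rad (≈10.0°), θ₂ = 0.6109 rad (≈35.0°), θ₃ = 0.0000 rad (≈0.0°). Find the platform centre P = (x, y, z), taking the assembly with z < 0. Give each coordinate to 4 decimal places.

(0.0274, -0.1013, -0.4398)

φ1=0.0°: virtual centre (0.2973, 0.0000, -0.0313), radius l
φ2=120.0°: virtual centre (-0.1337, 0.2316, -0.1032), radius l
φ3=240.0°: virtual centre (-0.1500, -0.2598, 0.0000), radius l
|S₂|²−|S₁|² = -0.0072;  |S₃|²−|S₁|² = 0.0007
linear system: -0.8620x+0.4632y = -0.0072−-0.1440z; -0.8945x+-0.5196y = 0.0007−0.0625z
det = 0.8623;  x = 0.0040+-0.0532z,  y = -0.0081+0.2119z
sphere 1 gives Az²+Bz+C=0 with A=1.0477, B=0.0903, C=-0.1629;  B²−4AC=0.6910;  roots -0.4398, 0.3536;  negative root z = -0.4398
x = 0.0274, y = -0.1013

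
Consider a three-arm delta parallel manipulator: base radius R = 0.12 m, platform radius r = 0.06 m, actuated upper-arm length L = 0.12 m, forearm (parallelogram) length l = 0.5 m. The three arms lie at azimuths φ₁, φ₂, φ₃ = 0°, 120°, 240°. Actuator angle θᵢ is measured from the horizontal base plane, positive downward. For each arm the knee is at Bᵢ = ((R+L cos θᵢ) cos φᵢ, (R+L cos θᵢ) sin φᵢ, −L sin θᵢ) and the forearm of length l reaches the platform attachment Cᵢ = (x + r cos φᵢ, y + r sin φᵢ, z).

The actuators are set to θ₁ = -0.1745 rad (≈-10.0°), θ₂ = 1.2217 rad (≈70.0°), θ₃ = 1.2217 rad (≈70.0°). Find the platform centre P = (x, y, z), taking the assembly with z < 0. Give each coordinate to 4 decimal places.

φ1=0.0°: virtual centre (0.1782, 0.0000, 0.0208), radius l
S2 = (0.1010·cos120.0°, 0.1010·sin120.0°, -0.1128) = (-0.0505, 0.0875, -0.1128)
φ3=240.0°: virtual centre (-0.0505, -0.0875, -0.1128), radius l
|S₂|²−|S₁|² = -0.0093;  |S₃|²−|S₁|² = -0.0093
linear system: -0.4574x+0.1750y = -0.0093−-0.2672z; -0.4574x+-0.1750y = -0.0093−-0.2672z
det = 0.1601;  x = 0.0202+-0.5842z,  y = 0.0000+0.0000z
quadratic in z: (1.3412)z²+(0.1429)z+(-0.2246)=0, √Δ=1.1070 → z ∈ {-0.4659, 0.3594}; z = -0.4659 (taking z<0)
x = 0.2924, y = 0.0000

(0.2924, 0.0000, -0.4659)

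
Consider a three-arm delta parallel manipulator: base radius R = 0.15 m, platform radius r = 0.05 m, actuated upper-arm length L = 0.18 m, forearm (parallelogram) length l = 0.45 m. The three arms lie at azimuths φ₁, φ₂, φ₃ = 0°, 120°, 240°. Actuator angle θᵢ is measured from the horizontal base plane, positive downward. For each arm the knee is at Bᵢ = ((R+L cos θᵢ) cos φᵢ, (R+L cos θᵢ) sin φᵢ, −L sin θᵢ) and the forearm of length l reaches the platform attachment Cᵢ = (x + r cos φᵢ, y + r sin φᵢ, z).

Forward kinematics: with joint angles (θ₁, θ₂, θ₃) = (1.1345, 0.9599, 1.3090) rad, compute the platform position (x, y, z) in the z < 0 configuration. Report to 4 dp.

(0.0014, 0.0687, -0.5721)

arm 1 at φ=0.0°: ρ1 = 0.1761;  centre 1 = (0.1761, 0.0000, -0.1631)
φ2=120.0°: virtual centre (-0.1016, 0.1760, -0.1474), radius l
centre 3 = (0.1466·cos240.0°, 0.1466·sin240.0°, -0.1739) = (-0.0733, -0.1269, -0.1739)
subtract pairs → two planes through P
plane₁₂: -0.5554x+0.3520y+0.0314z = 0.0054
det = 0.3166;  x = 0.0022+0.0013z,  y = 0.0189+-0.0871z
quadratic in z: (1.0076)z²+(0.3225)z+(-0.1453)=0, √Δ=0.8304 → z ∈ {-0.5721, 0.2520}; z = -0.5721 (taking z<0)
x = 0.0014, y = 0.0687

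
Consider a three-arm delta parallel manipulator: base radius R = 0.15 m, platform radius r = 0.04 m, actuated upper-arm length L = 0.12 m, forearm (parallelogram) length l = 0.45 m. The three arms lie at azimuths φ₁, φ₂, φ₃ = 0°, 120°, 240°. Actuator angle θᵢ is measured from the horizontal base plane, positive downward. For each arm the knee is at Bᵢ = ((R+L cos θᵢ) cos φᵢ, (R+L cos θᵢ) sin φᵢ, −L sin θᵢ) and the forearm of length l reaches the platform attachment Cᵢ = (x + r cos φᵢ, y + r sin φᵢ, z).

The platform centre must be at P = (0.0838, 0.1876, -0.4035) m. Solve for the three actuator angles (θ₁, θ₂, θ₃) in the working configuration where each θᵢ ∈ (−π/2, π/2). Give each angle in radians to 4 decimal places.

θ₁ = 0.1742, θ₂ = -0.0003, θ₃ = 1.3088

arm 1 (φ=0.0°): x'=0.0838, y'=0.1876
  A=0.0262, B=-0.4035, C=(l²−L²−A²−y'²−z²)/(2L)=-0.0441
  √(A²+B²)=0.4043;  θ1 = -1.5060+1.6802 ≈ 0.1742
rotate P by −φ2: (0.1206, -0.1664, -0.4035)
  A cos θ + B sin θ = C:  -0.0106·cos θ + -0.4035·sin θ = -0.0104
  √(A²+B²)=0.4036;  θ2 = -1.5970+1.5966 ≈ -0.0003
rotate P by −φ3: (-0.2044, -0.0212, -0.4035)
  e−x'=0.3144;  (l²−L²−(e−x')²−y'²−z²)/2L = -0.3083
  θ3 = atan2(B,A) + arccos(C/0.5115) = 1.3088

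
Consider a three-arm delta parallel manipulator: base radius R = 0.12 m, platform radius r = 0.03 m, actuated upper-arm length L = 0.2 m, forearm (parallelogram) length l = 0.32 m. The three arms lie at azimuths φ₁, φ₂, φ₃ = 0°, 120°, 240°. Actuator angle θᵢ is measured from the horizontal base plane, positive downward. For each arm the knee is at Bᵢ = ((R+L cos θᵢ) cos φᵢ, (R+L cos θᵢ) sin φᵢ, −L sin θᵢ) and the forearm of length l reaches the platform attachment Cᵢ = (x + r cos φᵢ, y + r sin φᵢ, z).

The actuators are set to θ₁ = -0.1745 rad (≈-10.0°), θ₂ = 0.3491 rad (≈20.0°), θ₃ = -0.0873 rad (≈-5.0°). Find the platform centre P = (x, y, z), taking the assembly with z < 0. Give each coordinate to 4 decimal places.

(0.0208, -0.0269, -0.1409)

arm 1 at φ=0.0°: (R−r)+L cos θ1 = 0.2870;  centre 1 = (0.2870, 0.0000, 0.0347)
φ2=120.0°: virtual centre (-0.1390, 0.2407, -0.0684), radius l
φ3=240.0°: virtual centre (-0.1446, -0.2505, 0.0174), radius l
subtract pairs → two planes through P
[-0.8519 0.4814 -0.2063]·P = -0.0016;  [-0.8632 -0.5010 -0.0346]·P = 0.0004
det = 0.8423;  x = 0.0007+-0.1424z,  y = -0.0021+0.1764z
sphere 1 gives Az²+Bz+C=0 with A=1.0514, B=0.0114, C=-0.0193;  B²−4AC=0.0811;  roots -0.1409, 0.1301;  negative root z = -0.1409
x = 0.0208, y = -0.0269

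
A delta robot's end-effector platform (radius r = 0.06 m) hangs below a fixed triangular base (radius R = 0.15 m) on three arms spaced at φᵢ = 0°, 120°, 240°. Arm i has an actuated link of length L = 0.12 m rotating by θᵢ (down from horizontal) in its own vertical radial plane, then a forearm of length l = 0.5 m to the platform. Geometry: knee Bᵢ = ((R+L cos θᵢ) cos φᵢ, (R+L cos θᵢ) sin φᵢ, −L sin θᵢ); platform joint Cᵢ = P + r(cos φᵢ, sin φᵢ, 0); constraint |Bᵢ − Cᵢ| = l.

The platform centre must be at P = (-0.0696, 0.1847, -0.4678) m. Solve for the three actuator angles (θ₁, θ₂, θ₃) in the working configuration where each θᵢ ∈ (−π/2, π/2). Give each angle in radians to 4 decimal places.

θ₁ = 0.6981, θ₂ = -0.2617, θ₃ = 0.8727

φ1=0.0° → target in arm frame (-0.0696, 0.1847)
  e−x'=0.1596;  (l²−L²−(e−x')²−y'²−z²)/2L = -0.1784
  θ1 = atan2(B,A) + arccos(C/0.4943) = 0.6981
rotate P by −φ2: (0.1948, -0.0321, -0.4678)
  A=-0.1048, B=-0.4678, C=(l²−L²−A²−y'²−z²)/(2L)=0.0198
  θ2 = atan2(B,A) + arccos(C/0.4794) = -0.2617
arm 3 (φ=240.0°): x'=-0.1252, y'=-0.1526
  A cos θ + B sin θ = C:  0.2152·cos θ + -0.4678·sin θ = -0.2201
  γ=atan2(-0.4678,0.2152)=-1.1397;  ψ=arccos(-0.4274)=2.0125;  θ3=γ+ψ≈0.8727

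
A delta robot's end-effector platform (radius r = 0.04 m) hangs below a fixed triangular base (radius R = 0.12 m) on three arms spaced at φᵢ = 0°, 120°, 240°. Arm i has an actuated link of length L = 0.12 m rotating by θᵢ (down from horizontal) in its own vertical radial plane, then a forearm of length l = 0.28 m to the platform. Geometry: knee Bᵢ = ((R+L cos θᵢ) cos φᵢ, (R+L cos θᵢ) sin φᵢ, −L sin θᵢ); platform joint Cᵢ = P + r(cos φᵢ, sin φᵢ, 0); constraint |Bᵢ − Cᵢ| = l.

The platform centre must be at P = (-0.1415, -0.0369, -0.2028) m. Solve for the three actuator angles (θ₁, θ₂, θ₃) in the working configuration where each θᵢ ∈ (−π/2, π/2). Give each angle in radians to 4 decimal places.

arm 1 (φ=0.0°): x'=-0.1415, y'=-0.0369
  A=0.2215, B=-0.2028, C=(l²−L²−A²−y'²−z²)/(2L)=-0.1148
  θ1 = atan2(B,A) + arccos(C/0.3003) = 1.2217
arm 2 (φ=120.0°): x'=0.0388, y'=0.1410
  A=0.0412, B=-0.2028, C=(l²−L²−A²−y'²−z²)/(2L)=0.0054
  γ=atan2(-0.2028,0.0412)=-1.3703;  ψ=arccos(0.0261)=1.5447;  θ2=γ+ψ≈0.1744
arm 3 (φ=240.0°): x'=0.1027, y'=-0.1041
  A cos θ + B sin θ = C:  -0.0227·cos θ + -0.2028·sin θ = 0.0480
  γ=atan2(-0.2028,-0.0227)=-1.6823;  ψ=arccos(0.2352)=1.3333;  θ3=γ+ψ≈-0.3490

θ₁ = 1.2217, θ₂ = 0.1744, θ₃ = -0.3490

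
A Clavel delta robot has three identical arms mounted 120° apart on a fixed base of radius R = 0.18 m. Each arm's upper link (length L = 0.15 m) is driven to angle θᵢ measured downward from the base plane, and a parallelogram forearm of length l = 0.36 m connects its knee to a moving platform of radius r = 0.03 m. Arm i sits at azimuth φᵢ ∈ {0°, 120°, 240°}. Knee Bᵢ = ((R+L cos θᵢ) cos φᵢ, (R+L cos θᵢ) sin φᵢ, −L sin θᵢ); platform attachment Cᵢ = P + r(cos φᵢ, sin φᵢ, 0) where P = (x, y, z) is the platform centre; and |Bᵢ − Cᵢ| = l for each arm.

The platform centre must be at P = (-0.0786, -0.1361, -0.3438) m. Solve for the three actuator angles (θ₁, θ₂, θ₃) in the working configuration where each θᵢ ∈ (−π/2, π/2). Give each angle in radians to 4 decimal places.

rotate P by −φ1: (-0.0786, -0.1361, -0.3438)
  A cos θ + B sin θ = C:  0.2286·cos θ + -0.3438·sin θ = -0.2729
  √(A²+B²)=0.4129;  θ1 = -0.9840+2.2930 ≈ 1.3090
rotate P by −φ2: (-0.0786, 0.1361, -0.3438)
  A cos θ + B sin θ = C:  0.2286·cos θ + -0.3438·sin θ = -0.2729
  θ2 = atan2(B,A) + arccos(C/0.4128) = 1.3089
rotate P by −φ3: (0.1572, 0.0000, -0.3438)
  e−x'=-0.0072;  (l²−L²−(e−x')²−y'²−z²)/2L = -0.0372
  γ=atan2(-0.3438,-0.0072)=-1.5916;  ψ=arccos(-0.1081)=1.6791;  θ3=γ+ψ≈0.0875

θ₁ = 1.3090, θ₂ = 1.3089, θ₃ = 0.0875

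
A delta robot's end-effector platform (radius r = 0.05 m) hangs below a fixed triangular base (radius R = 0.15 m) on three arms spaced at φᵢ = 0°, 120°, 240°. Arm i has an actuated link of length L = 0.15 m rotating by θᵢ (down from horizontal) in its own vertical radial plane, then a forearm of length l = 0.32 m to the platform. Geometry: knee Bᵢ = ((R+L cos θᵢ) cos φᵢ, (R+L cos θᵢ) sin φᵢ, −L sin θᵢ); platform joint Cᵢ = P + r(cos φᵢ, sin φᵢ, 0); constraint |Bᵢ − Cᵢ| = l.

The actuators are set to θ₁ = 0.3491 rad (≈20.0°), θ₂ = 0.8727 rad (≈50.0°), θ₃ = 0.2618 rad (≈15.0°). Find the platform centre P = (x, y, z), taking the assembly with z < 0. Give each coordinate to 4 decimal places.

(0.0305, -0.0707, -0.2818)

arm 1 at φ=0.0°: e+L cos θ1 = 0.2410;  O1 = (0.2410, 0.0000, -0.0513)
arm 2 at φ=120.0°: e+L cos θ2 = 0.1964;  O2 = (-0.0982, 0.1701, -0.1149)
arm 3 at φ=240.0°: e+L cos θ3 = 0.2449;  O3 = (-0.1224, -0.2121, -0.0388)
eliminate P² terms by subtracting sphere 1 from 2 and 3
plane₁₂: -0.6783x+0.3402y+-0.1272z = -0.0089
det = 0.5350;  x = 0.0066+-0.0850z,  y = -0.0131+0.2045z
sphere 1 gives Az²+Bz+C=0 with A=1.0490, B=0.1371, C=-0.0447;  B²−4AC=0.2062;  roots -0.2818, 0.1511;  negative root z = -0.2818
x = 0.0305, y = -0.0707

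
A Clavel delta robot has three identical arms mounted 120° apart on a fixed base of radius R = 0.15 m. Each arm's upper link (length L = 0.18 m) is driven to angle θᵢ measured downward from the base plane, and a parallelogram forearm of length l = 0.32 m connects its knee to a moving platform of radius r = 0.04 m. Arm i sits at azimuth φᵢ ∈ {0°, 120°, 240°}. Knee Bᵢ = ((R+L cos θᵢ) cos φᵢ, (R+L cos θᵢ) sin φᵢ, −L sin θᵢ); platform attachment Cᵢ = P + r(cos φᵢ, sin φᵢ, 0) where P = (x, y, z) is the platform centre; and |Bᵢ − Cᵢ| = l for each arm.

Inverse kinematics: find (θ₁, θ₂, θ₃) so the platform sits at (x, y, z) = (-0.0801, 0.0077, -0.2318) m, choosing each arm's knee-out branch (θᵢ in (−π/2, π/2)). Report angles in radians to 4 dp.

θ₁ = 0.8726, θ₂ = 0.1742, θ₃ = 0.2619

arm 1 (φ=0.0°): x'=-0.0801, y'=0.0077
  A cos θ + B sin θ = C:  0.1901·cos θ + -0.2318·sin θ = -0.0554
  θ1 = atan2(B,A) + arccos(C/0.2998) = 0.8726
φ2=120.0° → target in arm frame (0.0467, 0.0655)
  A cos θ + B sin θ = C:  0.0633·cos θ + -0.2318·sin θ = 0.0221
  γ=atan2(-0.2318,0.0633)=-1.3043;  ψ=arccos(0.0922)=1.4785;  θ2=γ+ψ≈0.1742
rotate P by −φ3: (0.0334, -0.0732, -0.2318)
  A=0.0766, B=-0.2318, C=(l²−L²−A²−y'²−z²)/(2L)=0.0140
  √(A²+B²)=0.2441;  θ3 = -1.2516+1.5134 ≈ 0.2619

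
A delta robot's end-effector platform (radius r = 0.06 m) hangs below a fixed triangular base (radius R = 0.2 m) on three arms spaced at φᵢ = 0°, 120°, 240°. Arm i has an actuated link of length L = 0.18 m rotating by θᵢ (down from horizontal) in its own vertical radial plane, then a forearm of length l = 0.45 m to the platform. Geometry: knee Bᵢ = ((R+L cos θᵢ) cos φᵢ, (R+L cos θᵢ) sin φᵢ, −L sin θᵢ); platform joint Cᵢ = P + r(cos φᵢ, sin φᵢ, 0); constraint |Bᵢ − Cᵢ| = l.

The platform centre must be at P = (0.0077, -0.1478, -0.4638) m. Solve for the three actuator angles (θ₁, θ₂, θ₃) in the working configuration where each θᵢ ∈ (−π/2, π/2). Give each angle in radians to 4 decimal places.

arm 1 (φ=0.0°): x'=0.0077, y'=-0.1478
  A=0.1323, B=-0.4638, C=(l²−L²−A²−y'²−z²)/(2L)=-0.2343
  √(A²+B²)=0.4823;  θ1 = -1.2929+2.0781 ≈ 0.7852
rotate P by −φ2: (-0.1318, 0.0672, -0.4638)
  e−x'=0.2718;  (l²−L²−(e−x')²−y'²−z²)/2L = -0.3429
  γ=atan2(-0.4638,0.2718)=-1.0406;  ψ=arccos(-0.6378)=2.2624;  θ2=γ+ψ≈1.2218
rotate P by −φ3: (0.1241, 0.0806, -0.4638)
  e−x'=0.0159;  (l²−L²−(e−x')²−y'²−z²)/2L = -0.1438
  θ3 = atan2(B,A) + arccos(C/0.4641) = 0.3491

θ₁ = 0.7852, θ₂ = 1.2218, θ₃ = 0.3491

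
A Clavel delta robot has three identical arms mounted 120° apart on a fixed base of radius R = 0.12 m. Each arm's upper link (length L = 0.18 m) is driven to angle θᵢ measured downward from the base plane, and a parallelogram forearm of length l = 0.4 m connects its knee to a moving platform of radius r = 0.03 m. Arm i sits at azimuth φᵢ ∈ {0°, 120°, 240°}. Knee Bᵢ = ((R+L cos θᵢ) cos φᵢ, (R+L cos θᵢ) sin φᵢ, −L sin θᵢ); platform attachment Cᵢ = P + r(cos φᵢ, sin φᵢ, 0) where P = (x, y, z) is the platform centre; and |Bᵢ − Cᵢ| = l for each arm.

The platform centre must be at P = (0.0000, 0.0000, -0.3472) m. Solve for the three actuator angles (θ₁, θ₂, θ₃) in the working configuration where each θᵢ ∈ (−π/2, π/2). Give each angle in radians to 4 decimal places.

θ₁ = 0.2617, θ₂ = 0.2617, θ₃ = 0.2617

rotate P by −φ1: (0.0000, 0.0000, -0.3472)
  e−x'=0.0900;  (l²−L²−(e−x')²−y'²−z²)/2L = -0.0029
  γ=atan2(-0.3472,0.0900)=-1.3172;  ψ=arccos(-0.0081)=1.5789;  θ1=γ+ψ≈0.2617
arm 2 (φ=120.0°): x'=0.0000, y'=0.0000
  A=0.0900, B=-0.3472, C=(l²−L²−A²−y'²−z²)/(2L)=-0.0029
  θ2 = atan2(B,A) + arccos(C/0.3587) = 0.2617
rotate P by −φ3: (0.0000, 0.0000, -0.3472)
  e−x'=0.0900;  (l²−L²−(e−x')²−y'²−z²)/2L = -0.0029
  √(A²+B²)=0.3587;  θ3 = -1.3172+1.5789 ≈ 0.2617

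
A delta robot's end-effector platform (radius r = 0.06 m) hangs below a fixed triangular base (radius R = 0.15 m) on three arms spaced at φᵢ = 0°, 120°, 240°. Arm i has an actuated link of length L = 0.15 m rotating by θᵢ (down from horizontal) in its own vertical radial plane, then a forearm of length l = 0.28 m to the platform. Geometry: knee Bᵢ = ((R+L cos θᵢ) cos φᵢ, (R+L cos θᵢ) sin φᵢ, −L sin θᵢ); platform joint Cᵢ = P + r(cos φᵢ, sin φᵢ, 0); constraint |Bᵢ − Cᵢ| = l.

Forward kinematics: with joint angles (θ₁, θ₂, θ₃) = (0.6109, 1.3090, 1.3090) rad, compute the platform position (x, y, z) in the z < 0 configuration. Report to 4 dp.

arm 1 at φ=0.0°: (R−r)+L cos θ1 = 0.2129;  centre 1 = (0.2129, 0.0000, -0.0860)
centre 2 = (0.1288·cos120.0°, 0.1288·sin120.0°, -0.1449) = (-0.0644, 0.1116, -0.1449)
φ3=240.0°: virtual centre (-0.0644, -0.1116, -0.1449), radius l
subtract pairs → two planes through P
plane₁₂: -0.5546x+0.2231y+-0.1177z = -0.0151
Cramer: x(z) = 0.0273-0.2122z;  y(z) = 0.0000+0.0000z
into |P−centre ₁|² = l²: 1.0450z² + 0.2509z + -0.0366 = 0;  Δ = 0.2157;  z = -0.3422 or 0.1022 → z<0 root = -0.3422
x = 0.0999, y = 0.0000

(0.0999, 0.0000, -0.3422)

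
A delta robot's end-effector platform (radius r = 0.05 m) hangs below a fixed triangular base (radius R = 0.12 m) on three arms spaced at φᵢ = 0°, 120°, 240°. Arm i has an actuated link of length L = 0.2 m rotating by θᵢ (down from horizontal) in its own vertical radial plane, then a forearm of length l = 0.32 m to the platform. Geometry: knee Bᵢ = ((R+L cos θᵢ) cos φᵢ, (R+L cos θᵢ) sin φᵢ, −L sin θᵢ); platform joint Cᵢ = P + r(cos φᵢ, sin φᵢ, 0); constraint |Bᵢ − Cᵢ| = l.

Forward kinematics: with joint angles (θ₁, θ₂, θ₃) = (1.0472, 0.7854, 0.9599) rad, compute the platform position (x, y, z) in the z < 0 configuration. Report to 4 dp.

(-0.0377, 0.0311, -0.4147)

arm 1 at φ=0.0°: e+L cos θ1 = 0.1700;  centre 1 = (0.1700, 0.0000, -0.1732)
φ2=120.0°: virtual centre (-0.1057, 0.1831, -0.1414), radius l
centre 3 = (0.1847·cos240.0°, 0.1847·sin240.0°, -0.1638) = (-0.0924, -0.1600, -0.1638)
subtract pairs → two planes through P
plane₁₂: -0.5514x+0.3662y+0.0636z = 0.0058
det = 0.3686;  x = -0.0071+0.0738z,  y = 0.0052+-0.0624z
sphere 1 gives Az²+Bz+C=0 with A=1.0093, B=0.3196, C=-0.0410;  B²−4AC=0.2678;  roots -0.4147, 0.0980;  negative root z = -0.4147
x = -0.0377, y = 0.0311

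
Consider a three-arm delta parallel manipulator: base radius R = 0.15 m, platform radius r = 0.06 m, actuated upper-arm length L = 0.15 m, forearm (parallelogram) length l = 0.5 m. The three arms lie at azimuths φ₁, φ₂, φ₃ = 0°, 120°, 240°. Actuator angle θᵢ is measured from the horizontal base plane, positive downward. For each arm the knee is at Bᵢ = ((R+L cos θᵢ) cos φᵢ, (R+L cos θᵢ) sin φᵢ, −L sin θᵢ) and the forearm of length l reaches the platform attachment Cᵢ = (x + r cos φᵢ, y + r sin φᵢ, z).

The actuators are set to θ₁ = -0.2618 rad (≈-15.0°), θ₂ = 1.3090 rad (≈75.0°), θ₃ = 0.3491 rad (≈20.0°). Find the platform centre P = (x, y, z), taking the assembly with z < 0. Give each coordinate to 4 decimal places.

arm 1 at φ=0.0°: e+L cos θ1 = 0.2349;  S1 = (0.2349, 0.0000, 0.0388)
φ2=120.0°: virtual centre (-0.0644, 0.1116, -0.1449), radius l
φ3=240.0°: virtual centre (-0.1155, -0.2000, -0.0513), radius l
subtract pairs → two planes through P
linear system: -0.5986x+0.2231y = -0.0191−-0.3674z; -0.7007x+-0.4000y = -0.0007−-0.1803z
Cramer: x(z) = 0.0197-0.4730z;  y(z) = -0.0327+0.3779z
quadratic in z: (1.3665)z²+(0.1012)z+(-0.2011)=0, √Δ=1.0533 → z ∈ {-0.4224, 0.3484}; z = -0.4224 (taking z<0)
x = 0.2195, y = -0.1924

(0.2195, -0.1924, -0.4224)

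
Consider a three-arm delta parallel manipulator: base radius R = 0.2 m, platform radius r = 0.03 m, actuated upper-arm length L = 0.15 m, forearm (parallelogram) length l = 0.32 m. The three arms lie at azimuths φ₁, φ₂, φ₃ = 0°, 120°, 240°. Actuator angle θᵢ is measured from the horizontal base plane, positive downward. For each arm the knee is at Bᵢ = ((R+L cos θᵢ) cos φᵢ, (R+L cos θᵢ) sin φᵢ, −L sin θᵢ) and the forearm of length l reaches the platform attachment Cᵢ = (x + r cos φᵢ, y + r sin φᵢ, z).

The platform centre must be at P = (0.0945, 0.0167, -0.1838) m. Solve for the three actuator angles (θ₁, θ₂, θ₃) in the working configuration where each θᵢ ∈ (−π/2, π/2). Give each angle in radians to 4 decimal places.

arm 1 (φ=0.0°): x'=0.0945, y'=0.0167
  e−x'=0.0755;  (l²−L²−(e−x')²−y'²−z²)/2L = 0.1338
  √(A²+B²)=0.1987;  θ1 = -1.1810+0.8321 ≈ -0.3490
arm 2 (φ=120.0°): x'=-0.0328, y'=-0.0902
  A cos θ + B sin θ = C:  0.2028·cos θ + -0.1838·sin θ = -0.0105
  √(A²+B²)=0.2737;  θ2 = -0.7363+1.6090 ≈ 0.8727
rotate P by −φ3: (-0.0617, 0.0735, -0.1838)
  A cos θ + B sin θ = C:  0.2317·cos θ + -0.1838·sin θ = -0.0432
  θ3 = atan2(B,A) + arccos(C/0.2958) = 1.0469

θ₁ = -0.3490, θ₂ = 0.8727, θ₃ = 1.0469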